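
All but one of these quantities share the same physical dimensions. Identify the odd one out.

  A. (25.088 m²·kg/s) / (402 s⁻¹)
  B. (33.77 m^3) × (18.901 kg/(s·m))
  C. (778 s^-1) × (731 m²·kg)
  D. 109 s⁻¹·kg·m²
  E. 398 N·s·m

Dimensions:
  A. [kg·m²·s⁻¹] / [s⁻¹] = kg·m²
  B. [m³] · [kg·m⁻¹·s⁻¹] = kg·m²·s⁻¹
  C. [s⁻¹] · [kg·m²] = kg·m²·s⁻¹
  D. kg·m²·s⁻¹
  E. N·m·s = kg·m·s⁻²·m·s = kg·m²·s⁻¹
All reduce to kg·m²·s⁻¹ except A., which is kg·m².

A.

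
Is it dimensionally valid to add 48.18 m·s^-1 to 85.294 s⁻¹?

Expand each in SI base units:
  48.18 m·s^-1:  m·s⁻¹
  85.294 s⁻¹:  s⁻¹
m·s⁻¹ ≠ s⁻¹, so they cannot be added.

No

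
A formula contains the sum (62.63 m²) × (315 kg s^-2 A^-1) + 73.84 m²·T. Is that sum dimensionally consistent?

Yes

In SI base units:
  (62.63 m²) × (315 kg s^-2 A^-1):  [m²] · [kg·s⁻²·A⁻¹] = kg·m²·s⁻²·A⁻¹
  73.84 m²·T:  T·m² = Wb·m⁻²·m² = kg·m²·s⁻²·A⁻¹
Both are kg·m²·s⁻²·A⁻¹, so they have the same dimensions and can be added.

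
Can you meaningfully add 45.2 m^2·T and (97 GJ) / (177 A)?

Yes

Reduce each to base SI dimensions:
  45.2 m^2·T:  T·m² = Wb·m⁻²·m² = kg·m²·s⁻²·A⁻¹
  (97 GJ) / (177 A):  [kg·m²·s⁻²] / [A] = kg·m²·s⁻²·A⁻¹
Both are kg·m²·s⁻²·A⁻¹, so they have the same dimensions and can be added.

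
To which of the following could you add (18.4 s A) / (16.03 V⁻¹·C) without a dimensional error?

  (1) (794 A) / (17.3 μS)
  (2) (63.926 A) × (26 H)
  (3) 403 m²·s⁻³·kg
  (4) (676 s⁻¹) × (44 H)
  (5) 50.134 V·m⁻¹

(1)

Reference: [s·A] / [kg⁻¹·m⁻²·s⁴·A²] = kg·m²·s⁻³·A⁻¹.
Each option:
  (1) [A] / [kg⁻¹·m⁻²·s³·A²] = kg·m²·s⁻³·A⁻¹  ← same
  (2) [A] · [kg·m²·s⁻²·A⁻²] = kg·m²·s⁻²·A⁻¹
  (3) kg·m²·s⁻³
  (4) [s⁻¹] · [kg·m²·s⁻²·A⁻²] = kg·m²·s⁻³·A⁻²
  (5) V·m⁻¹ = J·C⁻¹·m⁻¹ = kg·m·s⁻³·A⁻¹
Only (1) matches kg·m²·s⁻³·A⁻¹.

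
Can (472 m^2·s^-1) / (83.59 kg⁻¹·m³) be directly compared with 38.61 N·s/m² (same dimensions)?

Expand each in SI base units:
  (472 m^2·s^-1) / (83.59 kg⁻¹·m³):  [m²·s⁻¹] / [kg⁻¹·m³] = kg·m⁻¹·s⁻¹
  38.61 N·s/m²:  N·s·m⁻² = kg·m·s⁻²·s·m⁻² = kg·m⁻¹·s⁻¹
Both are kg·m⁻¹·s⁻¹, so they have the same dimensions and can be added.

Yes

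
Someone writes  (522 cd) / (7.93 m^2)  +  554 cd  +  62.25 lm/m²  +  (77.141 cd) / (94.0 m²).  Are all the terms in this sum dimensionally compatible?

Work out the base dimensions of each:
  (522 cd) / (7.93 m^2):  [cd] / [m²] = m⁻²·cd
  554 cd:  cd
  62.25 lm/m²:  lm·m⁻² = cd·m⁻² = m⁻²·cd
  (77.141 cd) / (94.0 m²):  [cd] / [m²] = m⁻²·cd
The terms do not share a single dimension (cd vs m⁻²·cd).

No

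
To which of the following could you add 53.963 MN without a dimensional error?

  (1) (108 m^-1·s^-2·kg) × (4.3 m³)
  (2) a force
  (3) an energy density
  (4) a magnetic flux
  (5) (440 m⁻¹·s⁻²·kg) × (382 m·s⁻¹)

(2)

Reference: N = kg·m·s⁻².
Each option:
  (1) [kg·m⁻¹·s⁻²] · [m³] = kg·m²·s⁻²
  (2) [force] = kg·m·s⁻²  ← same
  (3) [energy density] = kg·m⁻¹·s⁻²
  (4) [magnetic flux] = kg·m²·s⁻²·A⁻¹
  (5) [kg·m⁻¹·s⁻²] · [m·s⁻¹] = kg·s⁻³
Only (2) matches kg·m·s⁻².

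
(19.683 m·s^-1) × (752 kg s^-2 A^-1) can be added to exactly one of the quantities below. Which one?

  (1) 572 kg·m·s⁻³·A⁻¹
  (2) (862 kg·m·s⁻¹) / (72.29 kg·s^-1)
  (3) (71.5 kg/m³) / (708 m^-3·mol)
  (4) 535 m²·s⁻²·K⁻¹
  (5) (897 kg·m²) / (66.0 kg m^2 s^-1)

(1)

Reference: [m·s⁻¹] · [kg·s⁻²·A⁻¹] = kg·m·s⁻³·A⁻¹.
Each option:
  (1) kg·m·s⁻³·A⁻¹  ← same
  (2) [kg·m·s⁻¹] / [kg·s⁻¹] = m
  (3) [kg·m⁻³] / [m⁻³·mol] = kg·mol⁻¹
  (4) m²·s⁻²·K⁻¹
  (5) [kg·m²] / [kg·m²·s⁻¹] = s
Only (1) matches kg·m·s⁻³·A⁻¹.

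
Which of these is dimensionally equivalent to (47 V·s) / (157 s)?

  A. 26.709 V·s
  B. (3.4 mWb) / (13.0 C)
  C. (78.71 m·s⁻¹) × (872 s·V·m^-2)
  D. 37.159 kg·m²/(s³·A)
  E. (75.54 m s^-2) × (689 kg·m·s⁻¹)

Reference: [kg·m²·s⁻²·A⁻¹] / [s] = kg·m²·s⁻³·A⁻¹.
Each option:
  A. V·s = J·C⁻¹·s = kg·m²·s⁻²·A⁻¹
  B. [kg·m²·s⁻²·A⁻¹] / [s·A] = kg·m²·s⁻³·A⁻²
  C. [m·s⁻¹] · [kg·s⁻²·A⁻¹] = kg·m·s⁻³·A⁻¹
  D. kg·m²·s⁻³·A⁻¹  ← same
  E. [m·s⁻²] · [kg·m·s⁻¹] = kg·m²·s⁻³
Only D. matches kg·m²·s⁻³·A⁻¹.

D.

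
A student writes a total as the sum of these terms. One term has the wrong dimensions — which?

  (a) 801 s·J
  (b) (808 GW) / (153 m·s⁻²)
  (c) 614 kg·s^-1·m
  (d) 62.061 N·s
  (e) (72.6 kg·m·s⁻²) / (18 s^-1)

Work out the base dimensions of each:
  (a) J·s = N·m·s = kg·m²·s⁻¹
  (b) [kg·m²·s⁻³] / [m·s⁻²] = kg·m·s⁻¹
  (c) kg·m·s⁻¹
  (d) N·s = kg·m·s⁻²·s = kg·m·s⁻¹
  (e) [kg·m·s⁻²] / [s⁻¹] = kg·m·s⁻¹
All reduce to kg·m·s⁻¹ except (a), which is kg·m²·s⁻¹.

(a)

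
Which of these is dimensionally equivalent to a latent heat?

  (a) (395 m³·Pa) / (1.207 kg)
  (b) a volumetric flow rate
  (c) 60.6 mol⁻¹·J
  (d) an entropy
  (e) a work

Reference: [latent heat] = m²·s⁻².
Each option:
  (a) [kg·m²·s⁻²] / [kg] = m²·s⁻²  ← same
  (b) [volumetric flow rate] = m³·s⁻¹
  (c) J·mol⁻¹ = N·m·mol⁻¹ = kg·m²·s⁻²·mol⁻¹
  (d) [entropy] = kg·m²·s⁻²·K⁻¹
  (e) [work] = kg·m²·s⁻²
Only (a) matches m²·s⁻².

(a)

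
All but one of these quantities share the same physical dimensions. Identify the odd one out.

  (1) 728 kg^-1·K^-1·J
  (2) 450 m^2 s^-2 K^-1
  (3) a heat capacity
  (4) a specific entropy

(3)

Reduce each to base SI dimensions:
  (1) J·kg⁻¹·K⁻¹ = N·m·kg⁻¹·K⁻¹ = m²·s⁻²·K⁻¹
  (2) m²·s⁻²·K⁻¹
  (3) [heat capacity] = kg·m²·s⁻²·K⁻¹
  (4) [specific entropy] = m²·s⁻²·K⁻¹
All reduce to m²·s⁻²·K⁻¹ except (3), which is kg·m²·s⁻²·K⁻¹.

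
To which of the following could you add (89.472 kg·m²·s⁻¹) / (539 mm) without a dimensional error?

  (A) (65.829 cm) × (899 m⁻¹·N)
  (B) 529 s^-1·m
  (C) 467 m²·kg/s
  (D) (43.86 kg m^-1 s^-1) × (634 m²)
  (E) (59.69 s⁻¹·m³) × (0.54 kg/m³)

Reference: [kg·m²·s⁻¹] / [m] = kg·m·s⁻¹.
Each option:
  (A) [m] · [kg·s⁻²] = kg·m·s⁻²
  (B) m·s⁻¹
  (C) kg·m²·s⁻¹
  (D) [kg·m⁻¹·s⁻¹] · [m²] = kg·m·s⁻¹  ← same
  (E) [m³·s⁻¹] · [kg·m⁻³] = kg·s⁻¹
Only (D) matches kg·m·s⁻¹.

(D)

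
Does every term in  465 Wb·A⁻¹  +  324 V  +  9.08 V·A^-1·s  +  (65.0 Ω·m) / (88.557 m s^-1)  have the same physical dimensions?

No

Work out the base dimensions of each:
  465 Wb·A⁻¹:  Wb·A⁻¹ = V·s·A⁻¹ = kg·m²·s⁻²·A⁻²
  324 V:  V = J·C⁻¹ = kg·m²·s⁻³·A⁻¹
  9.08 V·A^-1·s:  V·s·A⁻¹ = J·C⁻¹·s·A⁻¹ = kg·m²·s⁻²·A⁻²
  (65.0 Ω·m) / (88.557 m s^-1):  [kg·m³·s⁻³·A⁻²] / [m·s⁻¹] = kg·m²·s⁻²·A⁻²
The terms do not share a single dimension (kg·m²·s⁻²·A⁻² vs kg·m²·s⁻³·A⁻¹).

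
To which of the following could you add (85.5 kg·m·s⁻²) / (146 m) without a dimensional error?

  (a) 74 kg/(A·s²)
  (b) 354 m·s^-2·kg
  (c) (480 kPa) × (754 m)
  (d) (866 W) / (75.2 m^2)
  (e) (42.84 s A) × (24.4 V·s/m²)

Reference: [kg·m·s⁻²] / [m] = kg·s⁻².
Each option:
  (a) kg·s⁻²·A⁻¹
  (b) kg·m·s⁻²
  (c) [kg·m⁻¹·s⁻²] · [m] = kg·s⁻²  ← same
  (d) [kg·m²·s⁻³] / [m²] = kg·s⁻³
  (e) [s·A] · [kg·s⁻²·A⁻¹] = kg·s⁻¹
Only (c) matches kg·s⁻².

(c)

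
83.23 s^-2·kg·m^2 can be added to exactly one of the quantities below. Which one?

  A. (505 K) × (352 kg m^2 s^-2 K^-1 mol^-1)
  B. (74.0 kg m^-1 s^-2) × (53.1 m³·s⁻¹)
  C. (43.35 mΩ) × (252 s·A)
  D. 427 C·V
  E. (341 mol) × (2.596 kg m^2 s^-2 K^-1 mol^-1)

D.

Reference: kg·m²·s⁻².
Each option:
  A. [K] · [kg·m²·s⁻²·K⁻¹·mol⁻¹] = kg·m²·s⁻²·mol⁻¹
  B. [kg·m⁻¹·s⁻²] · [m³·s⁻¹] = kg·m²·s⁻³
  C. [kg·m²·s⁻³·A⁻²] · [s·A] = kg·m²·s⁻²·A⁻¹
  D. C·V = s·A·J·C⁻¹ = kg·m²·s⁻²  ← same
  E. [mol] · [kg·m²·s⁻²·K⁻¹·mol⁻¹] = kg·m²·s⁻²·K⁻¹
Only D. matches kg·m²·s⁻².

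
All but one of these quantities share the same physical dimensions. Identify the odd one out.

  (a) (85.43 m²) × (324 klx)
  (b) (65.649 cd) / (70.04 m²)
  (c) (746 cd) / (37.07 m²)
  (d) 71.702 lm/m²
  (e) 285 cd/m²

(a)

Reduce each to base SI dimensions:
  (a) [m²] · [m⁻²·cd] = cd
  (b) [cd] / [m²] = m⁻²·cd
  (c) [cd] / [m²] = m⁻²·cd
  (d) lm·m⁻² = cd·m⁻² = m⁻²·cd
  (e) cd·m⁻² = m⁻²·cd
All reduce to m⁻²·cd except (a), which is cd.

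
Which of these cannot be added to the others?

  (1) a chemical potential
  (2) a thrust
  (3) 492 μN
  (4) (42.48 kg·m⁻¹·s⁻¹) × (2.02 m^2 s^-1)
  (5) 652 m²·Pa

(1)

Work out the base dimensions of each:
  (1) [chemical potential] = kg·m²·s⁻²·mol⁻¹
  (2) [thrust] = kg·m·s⁻²
  (3) N = kg·m·s⁻²
  (4) [kg·m⁻¹·s⁻¹] · [m²·s⁻¹] = kg·m·s⁻²
  (5) Pa·m² = N·m⁻²·m² = kg·m·s⁻²
All reduce to kg·m·s⁻² except (1), which is kg·m²·s⁻²·mol⁻¹.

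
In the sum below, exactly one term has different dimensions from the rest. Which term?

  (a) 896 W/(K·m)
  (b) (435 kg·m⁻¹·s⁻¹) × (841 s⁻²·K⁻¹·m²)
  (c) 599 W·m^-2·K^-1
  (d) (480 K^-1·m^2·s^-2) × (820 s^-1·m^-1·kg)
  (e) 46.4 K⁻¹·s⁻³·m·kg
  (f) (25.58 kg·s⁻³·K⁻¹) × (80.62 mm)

(c)

Reduce each to base SI dimensions:
  (a) W·m⁻¹·K⁻¹ = J·s⁻¹·m⁻¹·K⁻¹ = kg·m·s⁻³·K⁻¹
  (b) [kg·m⁻¹·s⁻¹] · [m²·s⁻²·K⁻¹] = kg·m·s⁻³·K⁻¹
  (c) W·m⁻²·K⁻¹ = J·s⁻¹·m⁻²·K⁻¹ = kg·s⁻³·K⁻¹
  (d) [m²·s⁻²·K⁻¹] · [kg·m⁻¹·s⁻¹] = kg·m·s⁻³·K⁻¹
  (e) kg·m·s⁻³·K⁻¹
  (f) [kg·s⁻³·K⁻¹] · [m] = kg·m·s⁻³·K⁻¹
All reduce to kg·m·s⁻³·K⁻¹ except (c), which is kg·s⁻³·K⁻¹.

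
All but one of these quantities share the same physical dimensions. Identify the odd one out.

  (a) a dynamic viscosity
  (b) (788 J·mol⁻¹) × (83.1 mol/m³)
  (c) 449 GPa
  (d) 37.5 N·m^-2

In SI base units:
  (a) [dynamic viscosity] = kg·m⁻¹·s⁻¹
  (b) [kg·m²·s⁻²·mol⁻¹] · [m⁻³·mol] = kg·m⁻¹·s⁻²
  (c) Pa = N·m⁻² = kg·m⁻¹·s⁻²
  (d) N·m⁻² = kg·m·s⁻²·m⁻² = kg·m⁻¹·s⁻²
All reduce to kg·m⁻¹·s⁻² except (a), which is kg·m⁻¹·s⁻¹.

(a)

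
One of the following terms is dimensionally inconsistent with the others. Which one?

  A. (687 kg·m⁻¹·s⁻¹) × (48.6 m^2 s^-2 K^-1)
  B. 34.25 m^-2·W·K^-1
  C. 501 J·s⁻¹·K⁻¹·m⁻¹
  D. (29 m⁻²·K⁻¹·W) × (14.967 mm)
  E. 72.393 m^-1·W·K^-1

Dimensions:
  A. [kg·m⁻¹·s⁻¹] · [m²·s⁻²·K⁻¹] = kg·m·s⁻³·K⁻¹
  B. W·m⁻²·K⁻¹ = J·s⁻¹·m⁻²·K⁻¹ = kg·s⁻³·K⁻¹
  C. J·s⁻¹·m⁻¹·K⁻¹ = N·m·s⁻¹·m⁻¹·K⁻¹ = kg·m·s⁻³·K⁻¹
  D. [kg·s⁻³·K⁻¹] · [m] = kg·m·s⁻³·K⁻¹
  E. W·m⁻¹·K⁻¹ = J·s⁻¹·m⁻¹·K⁻¹ = kg·m·s⁻³·K⁻¹
All reduce to kg·m·s⁻³·K⁻¹ except B., which is kg·s⁻³·K⁻¹.

B.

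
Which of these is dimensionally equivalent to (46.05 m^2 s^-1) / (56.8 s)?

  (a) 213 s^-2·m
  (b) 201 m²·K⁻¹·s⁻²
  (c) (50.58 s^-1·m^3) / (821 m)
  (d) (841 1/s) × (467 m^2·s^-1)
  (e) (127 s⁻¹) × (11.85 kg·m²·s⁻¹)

Reference: [m²·s⁻¹] / [s] = m²·s⁻².
Each option:
  (a) m·s⁻²
  (b) m²·s⁻²·K⁻¹
  (c) [m³·s⁻¹] / [m] = m²·s⁻¹
  (d) [s⁻¹] · [m²·s⁻¹] = m²·s⁻²  ← same
  (e) [s⁻¹] · [kg·m²·s⁻¹] = kg·m²·s⁻²
Only (d) matches m²·s⁻².

(d)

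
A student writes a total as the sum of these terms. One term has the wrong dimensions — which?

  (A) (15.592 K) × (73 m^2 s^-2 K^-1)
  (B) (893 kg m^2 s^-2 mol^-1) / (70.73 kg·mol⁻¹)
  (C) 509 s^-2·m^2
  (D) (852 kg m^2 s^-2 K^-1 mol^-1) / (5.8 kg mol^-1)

(D)

Reduce each to base SI dimensions:
  (A) [K] · [m²·s⁻²·K⁻¹] = m²·s⁻²
  (B) [kg·m²·s⁻²·mol⁻¹] / [kg·mol⁻¹] = m²·s⁻²
  (C) m²·s⁻²
  (D) [kg·m²·s⁻²·K⁻¹·mol⁻¹] / [kg·mol⁻¹] = m²·s⁻²·K⁻¹
All reduce to m²·s⁻² except (D), which is m²·s⁻²·K⁻¹.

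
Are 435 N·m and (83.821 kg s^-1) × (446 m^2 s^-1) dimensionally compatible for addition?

Yes

Dimensions:
  435 N·m:  N·m = kg·m·s⁻²·m = kg·m²·s⁻²
  (83.821 kg s^-1) × (446 m^2 s^-1):  [kg·s⁻¹] · [m²·s⁻¹] = kg·m²·s⁻²
Both are kg·m²·s⁻², so they have the same dimensions and can be added.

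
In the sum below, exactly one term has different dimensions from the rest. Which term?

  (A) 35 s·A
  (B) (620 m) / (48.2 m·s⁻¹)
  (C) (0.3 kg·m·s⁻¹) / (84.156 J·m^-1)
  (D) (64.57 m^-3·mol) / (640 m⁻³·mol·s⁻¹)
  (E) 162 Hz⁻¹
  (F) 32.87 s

Dimensions:
  (A) A·s = s·A
  (B) [m] / [m·s⁻¹] = s
  (C) [kg·m·s⁻¹] / [kg·m·s⁻²] = s
  (D) [m⁻³·mol] / [m⁻³·s⁻¹·mol] = s
  (E) Hz⁻¹ = (s⁻¹)⁻¹ = s
  (F) s
All reduce to s except (A), which is s·A.

(A)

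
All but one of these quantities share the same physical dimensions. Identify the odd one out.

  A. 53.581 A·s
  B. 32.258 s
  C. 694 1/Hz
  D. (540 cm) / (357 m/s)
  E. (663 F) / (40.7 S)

Dimensions:
  A. A·s = s·A
  B. s
  C. Hz⁻¹ = (s⁻¹)⁻¹ = s
  D. [m] / [m·s⁻¹] = s
  E. [kg⁻¹·m⁻²·s⁴·A²] / [kg⁻¹·m⁻²·s³·A²] = s
All reduce to s except A., which is s·A.

A.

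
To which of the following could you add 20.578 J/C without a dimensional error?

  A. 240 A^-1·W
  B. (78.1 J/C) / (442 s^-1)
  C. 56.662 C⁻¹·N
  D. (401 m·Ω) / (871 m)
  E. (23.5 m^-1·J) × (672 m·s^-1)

Reference: J·C⁻¹ = N·m·(s·A)⁻¹ = kg·m²·s⁻³·A⁻¹.
Each option:
  A. W·A⁻¹ = J·s⁻¹·A⁻¹ = kg·m²·s⁻³·A⁻¹  ← same
  B. [kg·m²·s⁻³·A⁻¹] / [s⁻¹] = kg·m²·s⁻²·A⁻¹
  C. N·C⁻¹ = kg·m·s⁻²·(s·A)⁻¹ = kg·m·s⁻³·A⁻¹
  D. [kg·m³·s⁻³·A⁻²] / [m] = kg·m²·s⁻³·A⁻²
  E. [kg·m·s⁻²] · [m·s⁻¹] = kg·m²·s⁻³
Only A. matches kg·m²·s⁻³·A⁻¹.

A.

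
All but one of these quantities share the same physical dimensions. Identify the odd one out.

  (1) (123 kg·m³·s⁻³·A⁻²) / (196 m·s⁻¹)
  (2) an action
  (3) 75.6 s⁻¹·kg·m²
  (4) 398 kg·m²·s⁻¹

Expand each in SI base units:
  (1) [kg·m³·s⁻³·A⁻²] / [m·s⁻¹] = kg·m²·s⁻²·A⁻²
  (2) [action] = kg·m²·s⁻¹
  (3) kg·m²·s⁻¹
  (4) kg·m²·s⁻¹
All reduce to kg·m²·s⁻¹ except (1), which is kg·m²·s⁻²·A⁻².

(1)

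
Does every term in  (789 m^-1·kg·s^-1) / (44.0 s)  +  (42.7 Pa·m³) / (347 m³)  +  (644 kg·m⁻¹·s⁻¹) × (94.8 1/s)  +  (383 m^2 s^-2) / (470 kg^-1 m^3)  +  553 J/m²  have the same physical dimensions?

In SI base units:
  (789 m^-1·kg·s^-1) / (44.0 s):  [kg·m⁻¹·s⁻¹] / [s] = kg·m⁻¹·s⁻²
  (42.7 Pa·m³) / (347 m³):  [kg·m²·s⁻²] / [m³] = kg·m⁻¹·s⁻²
  (644 kg·m⁻¹·s⁻¹) × (94.8 1/s):  [kg·m⁻¹·s⁻¹] · [s⁻¹] = kg·m⁻¹·s⁻²
  (383 m^2 s^-2) / (470 kg^-1 m^3):  [m²·s⁻²] / [kg⁻¹·m³] = kg·m⁻¹·s⁻²
  553 J/m²:  J·m⁻² = N·m·m⁻² = kg·s⁻²
The terms do not share a single dimension (kg·m⁻¹·s⁻² vs kg·s⁻²).

No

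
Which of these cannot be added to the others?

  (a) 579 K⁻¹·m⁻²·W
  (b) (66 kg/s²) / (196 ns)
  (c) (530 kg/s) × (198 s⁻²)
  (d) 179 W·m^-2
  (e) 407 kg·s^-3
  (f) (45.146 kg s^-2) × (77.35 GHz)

Expand each in SI base units:
  (a) W·m⁻²·K⁻¹ = J·s⁻¹·m⁻²·K⁻¹ = kg·s⁻³·K⁻¹
  (b) [kg·s⁻²] / [s] = kg·s⁻³
  (c) [kg·s⁻¹] · [s⁻²] = kg·s⁻³
  (d) W·m⁻² = J·s⁻¹·m⁻² = kg·s⁻³
  (e) kg·s⁻³
  (f) [kg·s⁻²] · [s⁻¹] = kg·s⁻³
All reduce to kg·s⁻³ except (a), which is kg·s⁻³·K⁻¹.

(a)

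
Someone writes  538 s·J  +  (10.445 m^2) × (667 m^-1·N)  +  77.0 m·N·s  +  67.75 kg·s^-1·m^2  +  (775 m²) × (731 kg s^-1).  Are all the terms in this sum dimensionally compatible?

Reduce each to base SI dimensions:
  538 s·J:  J·s = N·m·s = kg·m²·s⁻¹
  (10.445 m^2) × (667 m^-1·N):  [m²] · [kg·s⁻²] = kg·m²·s⁻²
  77.0 m·N·s:  N·m·s = kg·m·s⁻²·m·s = kg·m²·s⁻¹
  67.75 kg·s^-1·m^2:  kg·m²·s⁻¹
  (775 m²) × (731 kg s^-1):  [m²] · [kg·s⁻¹] = kg·m²·s⁻¹
The terms do not share a single dimension (kg·m²·s⁻² vs kg·m²·s⁻¹).

No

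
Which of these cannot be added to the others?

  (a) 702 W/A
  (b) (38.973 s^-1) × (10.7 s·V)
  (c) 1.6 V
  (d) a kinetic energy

Work out the base dimensions of each:
  (a) W·A⁻¹ = J·s⁻¹·A⁻¹ = kg·m²·s⁻³·A⁻¹
  (b) [s⁻¹] · [kg·m²·s⁻²·A⁻¹] = kg·m²·s⁻³·A⁻¹
  (c) V = J·C⁻¹ = kg·m²·s⁻³·A⁻¹
  (d) [kinetic energy] = kg·m²·s⁻²
All reduce to kg·m²·s⁻³·A⁻¹ except (d), which is kg·m²·s⁻².

(d)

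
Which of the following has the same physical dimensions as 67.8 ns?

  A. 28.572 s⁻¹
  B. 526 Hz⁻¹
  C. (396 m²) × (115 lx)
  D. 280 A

Reference: s.
Each option:
  A. s⁻¹
  B. Hz⁻¹ = (s⁻¹)⁻¹ = s  ← same
  C. [m²] · [m⁻²·cd] = cd
  D. A
Only B. matches s.

B.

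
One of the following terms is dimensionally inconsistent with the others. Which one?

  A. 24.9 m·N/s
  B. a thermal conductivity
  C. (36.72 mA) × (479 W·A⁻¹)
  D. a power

B.

Dimensions:
  A. N·m·s⁻¹ = kg·m·s⁻²·m·s⁻¹ = kg·m²·s⁻³
  B. [thermal conductivity] = kg·m·s⁻³·K⁻¹
  C. [A] · [kg·m²·s⁻³·A⁻¹] = kg·m²·s⁻³
  D. [power] = kg·m²·s⁻³
All reduce to kg·m²·s⁻³ except B., which is kg·m·s⁻³·K⁻¹.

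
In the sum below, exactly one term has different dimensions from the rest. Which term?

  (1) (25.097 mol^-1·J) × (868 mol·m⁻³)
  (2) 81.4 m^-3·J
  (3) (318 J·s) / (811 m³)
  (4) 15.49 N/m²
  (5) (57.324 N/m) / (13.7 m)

(3)

Work out the base dimensions of each:
  (1) [kg·m²·s⁻²·mol⁻¹] · [m⁻³·mol] = kg·m⁻¹·s⁻²
  (2) J·m⁻³ = N·m·m⁻³ = kg·m⁻¹·s⁻²
  (3) [kg·m²·s⁻¹] / [m³] = kg·m⁻¹·s⁻¹
  (4) N·m⁻² = kg·m·s⁻²·m⁻² = kg·m⁻¹·s⁻²
  (5) [kg·s⁻²] / [m] = kg·m⁻¹·s⁻²
All reduce to kg·m⁻¹·s⁻² except (3), which is kg·m⁻¹·s⁻¹.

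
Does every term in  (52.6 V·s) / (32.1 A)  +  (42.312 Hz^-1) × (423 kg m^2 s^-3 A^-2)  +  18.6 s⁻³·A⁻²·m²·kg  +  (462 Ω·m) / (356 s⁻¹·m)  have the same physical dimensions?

No

Expand each in SI base units:
  (52.6 V·s) / (32.1 A):  [kg·m²·s⁻²·A⁻¹] / [A] = kg·m²·s⁻²·A⁻²
  (42.312 Hz^-1) × (423 kg m^2 s^-3 A^-2):  [s] · [kg·m²·s⁻³·A⁻²] = kg·m²·s⁻²·A⁻²
  18.6 s⁻³·A⁻²·m²·kg:  kg·m²·s⁻³·A⁻²
  (462 Ω·m) / (356 s⁻¹·m):  [kg·m³·s⁻³·A⁻²] / [m·s⁻¹] = kg·m²·s⁻²·A⁻²
The terms do not share a single dimension (kg·m²·s⁻²·A⁻² vs kg·m²·s⁻³·A⁻²).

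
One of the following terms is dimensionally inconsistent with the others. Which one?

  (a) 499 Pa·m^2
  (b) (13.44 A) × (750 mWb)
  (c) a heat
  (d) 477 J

In SI base units:
  (a) Pa·m² = N·m⁻²·m² = kg·m·s⁻²
  (b) [A] · [kg·m²·s⁻²·A⁻¹] = kg·m²·s⁻²
  (c) [heat] = kg·m²·s⁻²
  (d) J = N·m = kg·m²·s⁻²
All reduce to kg·m²·s⁻² except (a), which is kg·m·s⁻².

(a)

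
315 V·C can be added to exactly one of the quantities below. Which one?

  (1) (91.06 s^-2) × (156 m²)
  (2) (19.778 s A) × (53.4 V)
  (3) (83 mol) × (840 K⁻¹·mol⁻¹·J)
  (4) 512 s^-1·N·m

(2)

Reference: C·V = s·A·J·C⁻¹ = kg·m²·s⁻².
Each option:
  (1) [s⁻²] · [m²] = m²·s⁻²
  (2) [s·A] · [kg·m²·s⁻³·A⁻¹] = kg·m²·s⁻²  ← same
  (3) [mol] · [kg·m²·s⁻²·K⁻¹·mol⁻¹] = kg·m²·s⁻²·K⁻¹
  (4) N·m·s⁻¹ = kg·m·s⁻²·m·s⁻¹ = kg·m²·s⁻³
Only (2) matches kg·m²·s⁻².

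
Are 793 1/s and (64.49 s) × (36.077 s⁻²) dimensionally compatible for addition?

Dimensions:
  793 1/s:  s⁻¹
  (64.49 s) × (36.077 s⁻²):  [s] · [s⁻²] = s⁻¹
Both are s⁻¹, so they have the same dimensions and can be added.

Yes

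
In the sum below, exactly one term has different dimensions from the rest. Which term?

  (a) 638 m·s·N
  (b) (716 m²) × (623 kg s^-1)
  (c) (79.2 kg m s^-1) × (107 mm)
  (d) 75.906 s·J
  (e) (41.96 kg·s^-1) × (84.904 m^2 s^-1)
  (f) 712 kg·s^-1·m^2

Expand each in SI base units:
  (a) N·m·s = kg·m·s⁻²·m·s = kg·m²·s⁻¹
  (b) [m²] · [kg·s⁻¹] = kg·m²·s⁻¹
  (c) [kg·m·s⁻¹] · [m] = kg·m²·s⁻¹
  (d) J·s = N·m·s = kg·m²·s⁻¹
  (e) [kg·s⁻¹] · [m²·s⁻¹] = kg·m²·s⁻²
  (f) kg·m²·s⁻¹
All reduce to kg·m²·s⁻¹ except (e), which is kg·m²·s⁻².

(e)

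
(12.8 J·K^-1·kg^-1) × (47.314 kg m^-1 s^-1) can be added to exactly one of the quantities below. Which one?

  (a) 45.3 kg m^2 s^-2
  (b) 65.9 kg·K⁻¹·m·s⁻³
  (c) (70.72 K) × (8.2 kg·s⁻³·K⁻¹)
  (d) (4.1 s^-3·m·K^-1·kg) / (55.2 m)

(b)

Reference: [m²·s⁻²·K⁻¹] · [kg·m⁻¹·s⁻¹] = kg·m·s⁻³·K⁻¹.
Each option:
  (a) kg·m²·s⁻²
  (b) kg·m·s⁻³·K⁻¹  ← same
  (c) [K] · [kg·s⁻³·K⁻¹] = kg·s⁻³
  (d) [kg·m·s⁻³·K⁻¹] / [m] = kg·s⁻³·K⁻¹
Only (b) matches kg·m·s⁻³·K⁻¹.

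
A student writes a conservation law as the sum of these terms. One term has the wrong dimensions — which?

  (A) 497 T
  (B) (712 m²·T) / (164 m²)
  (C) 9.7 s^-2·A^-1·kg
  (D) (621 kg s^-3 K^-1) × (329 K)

(D)

Dimensions:
  (A) T = Wb·m⁻² = kg·s⁻²·A⁻¹
  (B) [kg·m²·s⁻²·A⁻¹] / [m²] = kg·s⁻²·A⁻¹
  (C) kg·s⁻²·A⁻¹
  (D) [kg·s⁻³·K⁻¹] · [K] = kg·s⁻³
All reduce to kg·s⁻²·A⁻¹ except (D), which is kg·s⁻³.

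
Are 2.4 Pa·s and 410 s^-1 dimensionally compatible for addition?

Reduce each to base SI dimensions:
  2.4 Pa·s:  Pa·s = N·m⁻²·s = kg·m⁻¹·s⁻¹
  410 s^-1:  s⁻¹
kg·m⁻¹·s⁻¹ ≠ s⁻¹, so they cannot be added.

No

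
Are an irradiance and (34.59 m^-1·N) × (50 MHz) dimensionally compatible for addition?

Dimensions:
  an irradiance:  [irradiance] = kg·s⁻³
  (34.59 m^-1·N) × (50 MHz):  [kg·s⁻²] · [s⁻¹] = kg·s⁻³
Both are kg·s⁻³, so they have the same dimensions and can be added.

Yes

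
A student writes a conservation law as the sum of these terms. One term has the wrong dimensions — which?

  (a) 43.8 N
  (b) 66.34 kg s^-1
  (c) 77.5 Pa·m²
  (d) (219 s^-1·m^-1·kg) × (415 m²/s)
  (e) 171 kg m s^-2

(b)

Work out the base dimensions of each:
  (a) N = kg·m·s⁻²
  (b) kg·s⁻¹
  (c) Pa·m² = N·m⁻²·m² = kg·m·s⁻²
  (d) [kg·m⁻¹·s⁻¹] · [m²·s⁻¹] = kg·m·s⁻²
  (e) kg·m·s⁻²
All reduce to kg·m·s⁻² except (b), which is kg·s⁻¹.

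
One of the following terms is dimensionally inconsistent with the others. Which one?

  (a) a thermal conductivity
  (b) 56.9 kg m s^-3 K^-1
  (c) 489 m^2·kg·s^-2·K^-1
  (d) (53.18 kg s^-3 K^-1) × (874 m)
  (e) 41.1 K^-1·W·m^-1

(c)

In SI base units:
  (a) [thermal conductivity] = kg·m·s⁻³·K⁻¹
  (b) kg·m·s⁻³·K⁻¹
  (c) kg·m²·s⁻²·K⁻¹
  (d) [kg·s⁻³·K⁻¹] · [m] = kg·m·s⁻³·K⁻¹
  (e) W·m⁻¹·K⁻¹ = J·s⁻¹·m⁻¹·K⁻¹ = kg·m·s⁻³·K⁻¹
All reduce to kg·m·s⁻³·K⁻¹ except (c), which is kg·m²·s⁻²·K⁻¹.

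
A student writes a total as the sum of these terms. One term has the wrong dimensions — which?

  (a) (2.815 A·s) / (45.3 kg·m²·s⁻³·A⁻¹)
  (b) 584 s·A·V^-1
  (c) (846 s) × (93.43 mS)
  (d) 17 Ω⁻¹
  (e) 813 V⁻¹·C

(d)

Expand each in SI base units:
  (a) [s·A] / [kg·m²·s⁻³·A⁻¹] = kg⁻¹·m⁻²·s⁴·A²
  (b) A·s·V⁻¹ = A·s·(J·C⁻¹)⁻¹ = kg⁻¹·m⁻²·s⁴·A²
  (c) [s] · [kg⁻¹·m⁻²·s³·A²] = kg⁻¹·m⁻²·s⁴·A²
  (d) Ω⁻¹ = (V·A⁻¹)⁻¹ = kg⁻¹·m⁻²·s³·A²
  (e) C·V⁻¹ = s·A·(J·C⁻¹)⁻¹ = kg⁻¹·m⁻²·s⁴·A²
All reduce to kg⁻¹·m⁻²·s⁴·A² except (d), which is kg⁻¹·m⁻²·s³·A².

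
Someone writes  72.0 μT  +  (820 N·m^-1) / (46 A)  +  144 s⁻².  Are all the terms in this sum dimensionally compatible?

Expand each in SI base units:
  72.0 μT:  T = Wb·m⁻² = kg·s⁻²·A⁻¹
  (820 N·m^-1) / (46 A):  [kg·s⁻²] / [A] = kg·s⁻²·A⁻¹
  144 s⁻²:  s⁻²
The terms do not share a single dimension (kg·s⁻²·A⁻¹ vs s⁻²).

No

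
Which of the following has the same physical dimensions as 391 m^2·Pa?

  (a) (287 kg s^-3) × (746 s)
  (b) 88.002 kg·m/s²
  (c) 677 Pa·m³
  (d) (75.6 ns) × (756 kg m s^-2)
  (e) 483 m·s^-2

Reference: Pa·m² = N·m⁻²·m² = kg·m·s⁻².
Each option:
  (a) [kg·s⁻³] · [s] = kg·s⁻²
  (b) kg·m·s⁻²  ← same
  (c) Pa·m³ = N·m⁻²·m³ = kg·m²·s⁻²
  (d) [s] · [kg·m·s⁻²] = kg·m·s⁻¹
  (e) m·s⁻²
Only (b) matches kg·m·s⁻².

(b)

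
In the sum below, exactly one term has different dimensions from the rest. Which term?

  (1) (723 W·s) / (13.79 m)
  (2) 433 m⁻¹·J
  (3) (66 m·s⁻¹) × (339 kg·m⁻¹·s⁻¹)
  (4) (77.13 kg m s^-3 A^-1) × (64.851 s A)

(3)

In SI base units:
  (1) [kg·m²·s⁻²] / [m] = kg·m·s⁻²
  (2) J·m⁻¹ = N·m·m⁻¹ = kg·m·s⁻²
  (3) [m·s⁻¹] · [kg·m⁻¹·s⁻¹] = kg·s⁻²
  (4) [kg·m·s⁻³·A⁻¹] · [s·A] = kg·m·s⁻²
All reduce to kg·m·s⁻² except (3), which is kg·s⁻².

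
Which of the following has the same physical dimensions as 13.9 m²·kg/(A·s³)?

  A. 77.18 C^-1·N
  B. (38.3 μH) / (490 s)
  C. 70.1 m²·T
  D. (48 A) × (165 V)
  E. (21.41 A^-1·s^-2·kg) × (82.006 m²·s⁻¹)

E.

Reference: kg·m²·s⁻³·A⁻¹.
Each option:
  A. N·C⁻¹ = kg·m·s⁻²·(s·A)⁻¹ = kg·m·s⁻³·A⁻¹
  B. [kg·m²·s⁻²·A⁻²] / [s] = kg·m²·s⁻³·A⁻²
  C. T·m² = Wb·m⁻²·m² = kg·m²·s⁻²·A⁻¹
  D. [A] · [kg·m²·s⁻³·A⁻¹] = kg·m²·s⁻³
  E. [kg·s⁻²·A⁻¹] · [m²·s⁻¹] = kg·m²·s⁻³·A⁻¹  ← same
Only E. matches kg·m²·s⁻³·A⁻¹.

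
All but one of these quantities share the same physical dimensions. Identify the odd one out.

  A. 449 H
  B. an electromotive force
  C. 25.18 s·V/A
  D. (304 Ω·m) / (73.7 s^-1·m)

B.

Work out the base dimensions of each:
  A. H = V·s·A⁻¹ = kg·m²·s⁻²·A⁻²
  B. [electromotive force] = kg·m²·s⁻³·A⁻¹
  C. V·s·A⁻¹ = J·C⁻¹·s·A⁻¹ = kg·m²·s⁻²·A⁻²
  D. [kg·m³·s⁻³·A⁻²] / [m·s⁻¹] = kg·m²·s⁻²·A⁻²
All reduce to kg·m²·s⁻²·A⁻² except B., which is kg·m²·s⁻³·A⁻¹.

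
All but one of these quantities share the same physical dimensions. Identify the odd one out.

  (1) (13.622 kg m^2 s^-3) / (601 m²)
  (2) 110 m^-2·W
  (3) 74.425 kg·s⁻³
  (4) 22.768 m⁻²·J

Reduce each to base SI dimensions:
  (1) [kg·m²·s⁻³] / [m²] = kg·s⁻³
  (2) W·m⁻² = J·s⁻¹·m⁻² = kg·s⁻³
  (3) kg·s⁻³
  (4) J·m⁻² = N·m·m⁻² = kg·s⁻²
All reduce to kg·s⁻³ except (4), which is kg·s⁻².

(4)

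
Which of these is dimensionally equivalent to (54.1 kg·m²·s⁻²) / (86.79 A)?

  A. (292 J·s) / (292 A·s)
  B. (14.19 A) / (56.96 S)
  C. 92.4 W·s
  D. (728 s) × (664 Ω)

Reference: [kg·m²·s⁻²] / [A] = kg·m²·s⁻²·A⁻¹.
Each option:
  A. [kg·m²·s⁻¹] / [s·A] = kg·m²·s⁻²·A⁻¹  ← same
  B. [A] / [kg⁻¹·m⁻²·s³·A²] = kg·m²·s⁻³·A⁻¹
  C. W·s = J·s⁻¹·s = kg·m²·s⁻²
  D. [s] · [kg·m²·s⁻³·A⁻²] = kg·m²·s⁻²·A⁻²
Only A. matches kg·m²·s⁻²·A⁻¹.

A.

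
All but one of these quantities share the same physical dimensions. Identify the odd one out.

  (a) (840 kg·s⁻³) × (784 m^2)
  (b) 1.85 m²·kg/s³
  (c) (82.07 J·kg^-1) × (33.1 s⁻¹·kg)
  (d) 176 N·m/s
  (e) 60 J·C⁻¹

(e)

Reduce each to base SI dimensions:
  (a) [kg·s⁻³] · [m²] = kg·m²·s⁻³
  (b) kg·m²·s⁻³
  (c) [m²·s⁻²] · [kg·s⁻¹] = kg·m²·s⁻³
  (d) N·m·s⁻¹ = kg·m·s⁻²·m·s⁻¹ = kg·m²·s⁻³
  (e) J·C⁻¹ = N·m·(s·A)⁻¹ = kg·m²·s⁻³·A⁻¹
All reduce to kg·m²·s⁻³ except (e), which is kg·m²·s⁻³·A⁻¹.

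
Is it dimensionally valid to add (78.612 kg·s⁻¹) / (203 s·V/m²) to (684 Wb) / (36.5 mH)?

No

Work out the base dimensions of each:
  (78.612 kg·s⁻¹) / (203 s·V/m²):  [kg·s⁻¹] / [kg·s⁻²·A⁻¹] = s·A
  (684 Wb) / (36.5 mH):  [kg·m²·s⁻²·A⁻¹] / [kg·m²·s⁻²·A⁻²] = A
s·A ≠ A, so they cannot be added.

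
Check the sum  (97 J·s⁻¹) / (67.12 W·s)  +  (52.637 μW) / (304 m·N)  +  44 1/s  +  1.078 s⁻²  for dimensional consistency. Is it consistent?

Dimensions:
  (97 J·s⁻¹) / (67.12 W·s):  [kg·m²·s⁻³] / [kg·m²·s⁻²] = s⁻¹
  (52.637 μW) / (304 m·N):  [kg·m²·s⁻³] / [kg·m²·s⁻²] = s⁻¹
  44 1/s:  s⁻¹
  1.078 s⁻²:  s⁻²
The terms do not share a single dimension (s⁻² vs s⁻¹).

No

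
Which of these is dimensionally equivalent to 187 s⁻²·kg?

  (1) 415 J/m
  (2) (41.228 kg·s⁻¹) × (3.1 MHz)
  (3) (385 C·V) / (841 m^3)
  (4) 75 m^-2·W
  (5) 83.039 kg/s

Reference: kg·s⁻².
Each option:
  (1) J·m⁻¹ = N·m·m⁻¹ = kg·m·s⁻²
  (2) [kg·s⁻¹] · [s⁻¹] = kg·s⁻²  ← same
  (3) [kg·m²·s⁻²] / [m³] = kg·m⁻¹·s⁻²
  (4) W·m⁻² = J·s⁻¹·m⁻² = kg·s⁻³
  (5) kg·s⁻¹
Only (2) matches kg·s⁻².

(2)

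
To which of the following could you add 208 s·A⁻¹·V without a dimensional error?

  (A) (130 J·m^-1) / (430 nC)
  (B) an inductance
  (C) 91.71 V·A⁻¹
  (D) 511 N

Reference: V·s·A⁻¹ = J·C⁻¹·s·A⁻¹ = kg·m²·s⁻²·A⁻².
Each option:
  (A) [kg·m·s⁻²] / [s·A] = kg·m·s⁻³·A⁻¹
  (B) [inductance] = kg·m²·s⁻²·A⁻²  ← same
  (C) V·A⁻¹ = J·C⁻¹·A⁻¹ = kg·m²·s⁻³·A⁻²
  (D) N = kg·m·s⁻²
Only (B) matches kg·m²·s⁻²·A⁻².

(B)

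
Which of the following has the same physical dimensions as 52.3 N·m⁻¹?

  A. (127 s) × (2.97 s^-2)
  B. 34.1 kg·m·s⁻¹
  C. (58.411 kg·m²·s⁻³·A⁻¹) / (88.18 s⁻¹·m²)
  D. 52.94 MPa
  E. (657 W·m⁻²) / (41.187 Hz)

Reference: N·m⁻¹ = kg·m·s⁻²·m⁻¹ = kg·s⁻².
Each option:
  A. [s] · [s⁻²] = s⁻¹
  B. kg·m·s⁻¹
  C. [kg·m²·s⁻³·A⁻¹] / [m²·s⁻¹] = kg·s⁻²·A⁻¹
  D. Pa = N·m⁻² = kg·m⁻¹·s⁻²
  E. [kg·s⁻³] / [s⁻¹] = kg·s⁻²  ← same
Only E. matches kg·s⁻².

E.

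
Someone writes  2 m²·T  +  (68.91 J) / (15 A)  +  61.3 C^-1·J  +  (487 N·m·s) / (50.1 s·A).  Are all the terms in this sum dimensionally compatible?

No

Work out the base dimensions of each:
  2 m²·T:  T·m² = Wb·m⁻²·m² = kg·m²·s⁻²·A⁻¹
  (68.91 J) / (15 A):  [kg·m²·s⁻²] / [A] = kg·m²·s⁻²·A⁻¹
  61.3 C^-1·J:  J·C⁻¹ = N·m·(s·A)⁻¹ = kg·m²·s⁻³·A⁻¹
  (487 N·m·s) / (50.1 s·A):  [kg·m²·s⁻¹] / [s·A] = kg·m²·s⁻²·A⁻¹
The terms do not share a single dimension (kg·m²·s⁻²·A⁻¹ vs kg·m²·s⁻³·A⁻¹).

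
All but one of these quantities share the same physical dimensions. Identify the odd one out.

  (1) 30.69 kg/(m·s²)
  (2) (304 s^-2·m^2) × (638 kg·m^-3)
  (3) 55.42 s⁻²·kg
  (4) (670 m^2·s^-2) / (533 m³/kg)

Dimensions:
  (1) kg·m⁻¹·s⁻²
  (2) [m²·s⁻²] · [kg·m⁻³] = kg·m⁻¹·s⁻²
  (3) kg·s⁻²
  (4) [m²·s⁻²] / [kg⁻¹·m³] = kg·m⁻¹·s⁻²
All reduce to kg·m⁻¹·s⁻² except (3), which is kg·s⁻².

(3)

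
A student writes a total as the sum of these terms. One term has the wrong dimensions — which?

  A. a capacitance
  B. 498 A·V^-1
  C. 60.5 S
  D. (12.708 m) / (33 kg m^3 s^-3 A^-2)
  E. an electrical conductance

Work out the base dimensions of each:
  A. [capacitance] = kg⁻¹·m⁻²·s⁴·A²
  B. A·V⁻¹ = A·(J·C⁻¹)⁻¹ = kg⁻¹·m⁻²·s³·A²
  C. S = Ω⁻¹ = kg⁻¹·m⁻²·s³·A²
  D. [m] / [kg·m³·s⁻³·A⁻²] = kg⁻¹·m⁻²·s³·A²
  E. [electrical conductance] = kg⁻¹·m⁻²·s³·A²
All reduce to kg⁻¹·m⁻²·s³·A² except A., which is kg⁻¹·m⁻²·s⁴·A².

A.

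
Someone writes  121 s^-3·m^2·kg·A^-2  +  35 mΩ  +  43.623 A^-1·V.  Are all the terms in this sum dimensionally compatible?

Yes

Work out the base dimensions of each:
  121 s^-3·m^2·kg·A^-2:  kg·m²·s⁻³·A⁻²
  35 mΩ:  Ω = V·A⁻¹ = kg·m²·s⁻³·A⁻²
  43.623 A^-1·V:  V·A⁻¹ = J·C⁻¹·A⁻¹ = kg·m²·s⁻³·A⁻²
Every term reduces to kg·m²·s⁻³·A⁻².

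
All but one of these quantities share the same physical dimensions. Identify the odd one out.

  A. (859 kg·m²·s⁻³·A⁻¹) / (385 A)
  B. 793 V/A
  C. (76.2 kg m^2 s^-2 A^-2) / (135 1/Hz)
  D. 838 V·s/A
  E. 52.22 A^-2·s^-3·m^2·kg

Dimensions:
  A. [kg·m²·s⁻³·A⁻¹] / [A] = kg·m²·s⁻³·A⁻²
  B. V·A⁻¹ = J·C⁻¹·A⁻¹ = kg·m²·s⁻³·A⁻²
  C. [kg·m²·s⁻²·A⁻²] / [s] = kg·m²·s⁻³·A⁻²
  D. V·s·A⁻¹ = J·C⁻¹·s·A⁻¹ = kg·m²·s⁻²·A⁻²
  E. kg·m²·s⁻³·A⁻²
All reduce to kg·m²·s⁻³·A⁻² except D., which is kg·m²·s⁻²·A⁻².

D.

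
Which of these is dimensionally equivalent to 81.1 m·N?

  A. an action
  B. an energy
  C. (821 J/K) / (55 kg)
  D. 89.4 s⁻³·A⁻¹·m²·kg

Reference: N·m = kg·m·s⁻²·m = kg·m²·s⁻².
Each option:
  A. [action] = kg·m²·s⁻¹
  B. [energy] = kg·m²·s⁻²  ← same
  C. [kg·m²·s⁻²·K⁻¹] / [kg] = m²·s⁻²·K⁻¹
  D. kg·m²·s⁻³·A⁻¹
Only B. matches kg·m²·s⁻².

B.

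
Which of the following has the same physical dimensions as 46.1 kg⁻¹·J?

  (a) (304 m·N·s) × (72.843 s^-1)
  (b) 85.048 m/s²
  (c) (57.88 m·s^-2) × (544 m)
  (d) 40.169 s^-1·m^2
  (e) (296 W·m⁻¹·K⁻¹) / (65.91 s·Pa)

(c)

Reference: J·kg⁻¹ = N·m·kg⁻¹ = m²·s⁻².
Each option:
  (a) [kg·m²·s⁻¹] · [s⁻¹] = kg·m²·s⁻²
  (b) m·s⁻²
  (c) [m·s⁻²] · [m] = m²·s⁻²  ← same
  (d) m²·s⁻¹
  (e) [kg·m·s⁻³·K⁻¹] / [kg·m⁻¹·s⁻¹] = m²·s⁻²·K⁻¹
Only (c) matches m²·s⁻².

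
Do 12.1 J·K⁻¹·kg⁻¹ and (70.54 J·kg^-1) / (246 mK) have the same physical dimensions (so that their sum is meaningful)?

Yes

In SI base units:
  12.1 J·K⁻¹·kg⁻¹:  J·kg⁻¹·K⁻¹ = N·m·kg⁻¹·K⁻¹ = m²·s⁻²·K⁻¹
  (70.54 J·kg^-1) / (246 mK):  [m²·s⁻²] / [K] = m²·s⁻²·K⁻¹
Both are m²·s⁻²·K⁻¹, so they have the same dimensions and can be added.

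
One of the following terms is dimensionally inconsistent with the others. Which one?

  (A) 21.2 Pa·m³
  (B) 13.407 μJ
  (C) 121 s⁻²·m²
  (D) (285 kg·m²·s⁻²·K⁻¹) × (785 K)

(C)

Reduce each to base SI dimensions:
  (A) Pa·m³ = N·m⁻²·m³ = kg·m²·s⁻²
  (B) J = N·m = kg·m²·s⁻²
  (C) m²·s⁻²
  (D) [kg·m²·s⁻²·K⁻¹] · [K] = kg·m²·s⁻²
All reduce to kg·m²·s⁻² except (C), which is m²·s⁻².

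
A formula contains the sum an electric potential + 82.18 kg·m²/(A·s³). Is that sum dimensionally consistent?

Yes

Reduce each to base SI dimensions:
  an electric potential:  [electric potential] = kg·m²·s⁻³·A⁻¹
  82.18 kg·m²/(A·s³):  kg·m²·s⁻³·A⁻¹
Both are kg·m²·s⁻³·A⁻¹, so they have the same dimensions and can be added.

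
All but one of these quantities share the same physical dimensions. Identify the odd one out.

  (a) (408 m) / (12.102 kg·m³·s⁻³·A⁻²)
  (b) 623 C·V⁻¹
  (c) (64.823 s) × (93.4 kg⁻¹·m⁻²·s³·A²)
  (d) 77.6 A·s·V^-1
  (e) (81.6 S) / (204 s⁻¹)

Work out the base dimensions of each:
  (a) [m] / [kg·m³·s⁻³·A⁻²] = kg⁻¹·m⁻²·s³·A²
  (b) C·V⁻¹ = s·A·(J·C⁻¹)⁻¹ = kg⁻¹·m⁻²·s⁴·A²
  (c) [s] · [kg⁻¹·m⁻²·s³·A²] = kg⁻¹·m⁻²·s⁴·A²
  (d) A·s·V⁻¹ = A·s·(J·C⁻¹)⁻¹ = kg⁻¹·m⁻²·s⁴·A²
  (e) [kg⁻¹·m⁻²·s³·A²] / [s⁻¹] = kg⁻¹·m⁻²·s⁴·A²
All reduce to kg⁻¹·m⁻²·s⁴·A² except (a), which is kg⁻¹·m⁻²·s³·A².

(a)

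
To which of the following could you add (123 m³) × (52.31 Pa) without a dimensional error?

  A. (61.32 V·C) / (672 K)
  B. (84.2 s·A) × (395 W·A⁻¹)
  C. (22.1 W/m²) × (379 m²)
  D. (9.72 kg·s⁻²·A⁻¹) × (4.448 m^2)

B.

Reference: [m³] · [kg·m⁻¹·s⁻²] = kg·m²·s⁻².
Each option:
  A. [kg·m²·s⁻²] / [K] = kg·m²·s⁻²·K⁻¹
  B. [s·A] · [kg·m²·s⁻³·A⁻¹] = kg·m²·s⁻²  ← same
  C. [kg·s⁻³] · [m²] = kg·m²·s⁻³
  D. [kg·s⁻²·A⁻¹] · [m²] = kg·m²·s⁻²·A⁻¹
Only B. matches kg·m²·s⁻².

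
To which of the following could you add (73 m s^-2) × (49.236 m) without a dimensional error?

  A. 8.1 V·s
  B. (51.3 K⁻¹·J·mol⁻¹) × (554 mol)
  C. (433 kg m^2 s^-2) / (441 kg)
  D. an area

C.

Reference: [m·s⁻²] · [m] = m²·s⁻².
Each option:
  A. V·s = J·C⁻¹·s = kg·m²·s⁻²·A⁻¹
  B. [kg·m²·s⁻²·K⁻¹·mol⁻¹] · [mol] = kg·m²·s⁻²·K⁻¹
  C. [kg·m²·s⁻²] / [kg] = m²·s⁻²  ← same
  D. [area] = m²
Only C. matches m²·s⁻².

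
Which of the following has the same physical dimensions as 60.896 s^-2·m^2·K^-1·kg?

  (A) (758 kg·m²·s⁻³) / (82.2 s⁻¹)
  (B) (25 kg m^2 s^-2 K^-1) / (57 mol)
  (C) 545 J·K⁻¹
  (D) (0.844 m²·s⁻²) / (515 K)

(C)

Reference: kg·m²·s⁻²·K⁻¹.
Each option:
  (A) [kg·m²·s⁻³] / [s⁻¹] = kg·m²·s⁻²
  (B) [kg·m²·s⁻²·K⁻¹] / [mol] = kg·m²·s⁻²·K⁻¹·mol⁻¹
  (C) J·K⁻¹ = N·m·K⁻¹ = kg·m²·s⁻²·K⁻¹  ← same
  (D) [m²·s⁻²] / [K] = m²·s⁻²·K⁻¹
Only (C) matches kg·m²·s⁻²·K⁻¹.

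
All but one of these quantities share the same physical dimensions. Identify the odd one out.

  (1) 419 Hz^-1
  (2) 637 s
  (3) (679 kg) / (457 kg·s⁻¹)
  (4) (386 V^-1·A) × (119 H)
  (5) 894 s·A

Reduce each to base SI dimensions:
  (1) Hz⁻¹ = (s⁻¹)⁻¹ = s
  (2) s
  (3) [kg] / [kg·s⁻¹] = s
  (4) [kg⁻¹·m⁻²·s³·A²] · [kg·m²·s⁻²·A⁻²] = s
  (5) A·s = s·A
All reduce to s except (5), which is s·A.

(5)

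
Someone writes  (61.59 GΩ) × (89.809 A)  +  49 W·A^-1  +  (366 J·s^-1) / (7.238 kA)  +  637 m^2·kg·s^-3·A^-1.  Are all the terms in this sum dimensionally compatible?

Dimensions:
  (61.59 GΩ) × (89.809 A):  [kg·m²·s⁻³·A⁻²] · [A] = kg·m²·s⁻³·A⁻¹
  49 W·A^-1:  W·A⁻¹ = J·s⁻¹·A⁻¹ = kg·m²·s⁻³·A⁻¹
  (366 J·s^-1) / (7.238 kA):  [kg·m²·s⁻³] / [A] = kg·m²·s⁻³·A⁻¹
  637 m^2·kg·s^-3·A^-1:  kg·m²·s⁻³·A⁻¹
Every term reduces to kg·m²·s⁻³·A⁻¹.

Yes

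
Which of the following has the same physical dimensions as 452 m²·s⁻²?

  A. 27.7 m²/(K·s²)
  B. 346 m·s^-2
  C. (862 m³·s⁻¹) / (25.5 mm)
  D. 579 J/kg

D.

Reference: m²·s⁻².
Each option:
  A. m²·s⁻²·K⁻¹
  B. m·s⁻²
  C. [m³·s⁻¹] / [m] = m²·s⁻¹
  D. J·kg⁻¹ = N·m·kg⁻¹ = m²·s⁻²  ← same
Only D. matches m²·s⁻².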